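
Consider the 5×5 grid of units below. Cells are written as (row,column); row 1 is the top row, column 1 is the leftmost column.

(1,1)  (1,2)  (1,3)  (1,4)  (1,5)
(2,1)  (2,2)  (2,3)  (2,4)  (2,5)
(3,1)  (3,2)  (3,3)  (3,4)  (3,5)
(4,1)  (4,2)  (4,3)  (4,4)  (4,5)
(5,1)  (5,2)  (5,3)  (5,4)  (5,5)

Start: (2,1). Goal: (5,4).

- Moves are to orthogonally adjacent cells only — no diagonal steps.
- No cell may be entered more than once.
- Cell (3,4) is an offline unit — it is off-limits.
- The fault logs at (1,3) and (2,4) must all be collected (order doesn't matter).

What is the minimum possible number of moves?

10

Any route passes through (1,3) and (2,4) in some order between (2,1) and (5,4). Summing Manhattan distances along each leg and taking the cheapest ordering ((2,1) → (1,3) → (2,4) → (5,4)) gives a lower bound of 3 + 2 + 3 = 8 moves.
That bound ignores the blocked cells. Measuring each leg by the fewest moves that actually steer around them ((2,1)→(1,3): 3; (1,3)→(2,4): 2; (2,4)→(5,4): 5) raises the lower bound to 10.
A route of 10 moves exists: (2,1) → (1,1) → (1,2) → (1,3) → (2,3) → (2,4) → (2,5) → (3,5) → (4,5) → (5,5) → (5,4).
Since 10 matches that lower bound, it is optimal.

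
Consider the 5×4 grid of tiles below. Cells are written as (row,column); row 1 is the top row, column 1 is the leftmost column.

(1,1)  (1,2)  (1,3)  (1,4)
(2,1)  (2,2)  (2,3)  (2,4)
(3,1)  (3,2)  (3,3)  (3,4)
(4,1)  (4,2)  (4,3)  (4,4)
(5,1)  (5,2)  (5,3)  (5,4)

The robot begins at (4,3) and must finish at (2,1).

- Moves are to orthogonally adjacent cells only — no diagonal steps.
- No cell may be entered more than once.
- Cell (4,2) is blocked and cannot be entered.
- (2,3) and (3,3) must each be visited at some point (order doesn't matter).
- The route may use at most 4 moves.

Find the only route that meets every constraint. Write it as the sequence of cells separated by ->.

(4,3) -> (3,3) -> (2,3) -> (2,2) -> (2,1)

Any route must reach (2,3) and (3,3) and still end at (2,1) within 4 moves, so the order of the required stops is forced.
Route from (4,3): up 2 to (2,3), left 2 to (2,1) — 4 moves in all.
Check: all required cells visited; 4 ≤ 4 moves.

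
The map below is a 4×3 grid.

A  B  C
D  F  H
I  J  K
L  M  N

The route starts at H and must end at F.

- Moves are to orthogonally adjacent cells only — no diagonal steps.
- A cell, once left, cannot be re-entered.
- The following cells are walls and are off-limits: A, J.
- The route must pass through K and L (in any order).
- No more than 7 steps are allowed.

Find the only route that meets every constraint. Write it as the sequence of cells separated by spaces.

The budget equals the shortest possible length, so every move has to be on a shortest route through the required cells.
Route from H: down 2 to N, left 2 to L, up 2 to D, right 1 to F — 7 moves in all.
Check: all required cells visited; 7 ≤ 7 moves.

H K N M L I D F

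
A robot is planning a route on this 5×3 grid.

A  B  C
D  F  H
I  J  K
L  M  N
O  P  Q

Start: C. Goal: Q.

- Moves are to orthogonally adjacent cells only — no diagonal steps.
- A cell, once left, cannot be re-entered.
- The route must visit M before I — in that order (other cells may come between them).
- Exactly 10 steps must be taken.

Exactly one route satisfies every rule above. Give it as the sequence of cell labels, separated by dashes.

The waypoints must appear in the order M, I, with no cell reused.
Route from C: 3× down (reaching N), left to M, up to J, left to I, 2× down (reaching O), 2× right (reaching Q) — 10 moves in all.
Check: order respected (M at step 4, I at step 6); 10 moves as required.

C - H - K - N - M - J - I - L - O - P - Q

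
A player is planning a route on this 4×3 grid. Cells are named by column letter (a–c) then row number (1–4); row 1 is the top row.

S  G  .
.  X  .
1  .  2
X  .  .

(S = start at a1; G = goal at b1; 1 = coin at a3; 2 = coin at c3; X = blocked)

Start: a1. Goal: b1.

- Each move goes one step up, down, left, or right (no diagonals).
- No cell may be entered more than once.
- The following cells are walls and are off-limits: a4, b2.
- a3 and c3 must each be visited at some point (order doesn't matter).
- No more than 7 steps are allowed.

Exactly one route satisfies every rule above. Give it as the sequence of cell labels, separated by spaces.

a1 a2 a3 b3 c3 c2 c1 b1

Any route must reach a3 and c3 and still end at b1 within 7 moves, so the order of the required stops is forced.
Route from a1: 2× down (reaching a3), 2× right (reaching c3), 2× up (reaching c1), left to b1 — 7 moves in all.
Check: all required cells visited; 7 ≤ 7 moves.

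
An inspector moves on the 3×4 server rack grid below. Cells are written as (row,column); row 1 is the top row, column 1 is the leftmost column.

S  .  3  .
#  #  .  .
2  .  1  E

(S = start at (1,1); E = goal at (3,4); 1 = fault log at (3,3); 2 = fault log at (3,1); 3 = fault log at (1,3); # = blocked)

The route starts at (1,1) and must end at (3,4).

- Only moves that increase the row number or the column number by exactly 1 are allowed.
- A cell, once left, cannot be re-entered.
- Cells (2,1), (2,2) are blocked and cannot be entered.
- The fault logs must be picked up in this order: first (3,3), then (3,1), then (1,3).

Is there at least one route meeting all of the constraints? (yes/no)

(3,1) lies to the left of (3,3), so going from (3,3) to (3,1) would need a leftward move — but moves only go right/down, so (3,3) cannot be visited before (3,1).

no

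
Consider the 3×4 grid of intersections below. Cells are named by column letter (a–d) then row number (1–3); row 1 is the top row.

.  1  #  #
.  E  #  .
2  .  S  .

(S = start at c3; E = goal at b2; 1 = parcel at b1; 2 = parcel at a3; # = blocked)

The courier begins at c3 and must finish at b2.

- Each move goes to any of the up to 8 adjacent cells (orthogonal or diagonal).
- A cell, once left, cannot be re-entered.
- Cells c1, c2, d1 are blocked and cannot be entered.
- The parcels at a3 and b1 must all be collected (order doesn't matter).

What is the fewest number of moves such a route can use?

Any route passes through a3 and b1 in some order between c3 and b2. Summing Chebyshev distances along each leg and taking the cheapest ordering (c3 → b1 → a3 → b2) gives a lower bound of 2 + 2 + 1 = 5 moves.
A route of 5 moves achieves this: c3 → b3 → a3 → a2 → b1 → b2.
Since 5 matches the lower bound, it is optimal.

5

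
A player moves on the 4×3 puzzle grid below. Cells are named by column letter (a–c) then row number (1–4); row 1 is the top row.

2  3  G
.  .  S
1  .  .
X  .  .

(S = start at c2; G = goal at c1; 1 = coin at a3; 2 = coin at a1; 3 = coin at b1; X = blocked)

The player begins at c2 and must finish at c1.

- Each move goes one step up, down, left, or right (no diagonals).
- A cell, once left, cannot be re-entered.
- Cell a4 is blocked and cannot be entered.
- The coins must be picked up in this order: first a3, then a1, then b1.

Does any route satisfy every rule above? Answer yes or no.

One route that works: c2 → c3 → b3 → a3 → a2 → a1 → b1 → c1.

yes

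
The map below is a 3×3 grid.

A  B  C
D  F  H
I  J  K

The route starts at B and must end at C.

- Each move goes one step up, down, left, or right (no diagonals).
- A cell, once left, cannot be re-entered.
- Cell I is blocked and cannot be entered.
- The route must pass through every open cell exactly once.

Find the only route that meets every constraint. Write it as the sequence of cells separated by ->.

Need to visit all 8 open cells exactly once, starting at B and ending at C.
Cell J has only two open neighbours (F and K), so the path must pass straight through it: one of those is the cell it's entered from and the other is where it exits.
Route from B: left to A, down to D, right to F, down to J, right to K, 2× up (reaching C) — 7 moves in all.
Check: all 8 open cells covered.

B -> A -> D -> F -> J -> K -> H -> C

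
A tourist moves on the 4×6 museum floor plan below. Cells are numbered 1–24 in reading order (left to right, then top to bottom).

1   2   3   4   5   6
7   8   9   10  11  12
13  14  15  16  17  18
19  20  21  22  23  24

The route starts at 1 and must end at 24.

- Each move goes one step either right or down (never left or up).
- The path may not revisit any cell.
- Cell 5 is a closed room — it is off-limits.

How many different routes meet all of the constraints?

A right/down-only route from 1 to 24 makes exactly 3 down-moves and 5 right-moves in some order.
With no other constraints that would be C(8,3) = 56 routes.
Subtract routes through each blocked cell (inclusion–exclusion for overlaps): − through 5: 4 → 52.
That gives 52 routes.

52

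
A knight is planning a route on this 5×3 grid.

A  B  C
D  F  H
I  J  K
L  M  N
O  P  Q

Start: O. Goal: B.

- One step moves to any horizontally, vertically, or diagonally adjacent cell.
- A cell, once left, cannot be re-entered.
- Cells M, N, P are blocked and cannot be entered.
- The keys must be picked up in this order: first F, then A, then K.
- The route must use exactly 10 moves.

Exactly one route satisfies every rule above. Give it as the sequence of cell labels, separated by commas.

The waypoints must appear in the order F, A, K, with no cell reused.
Route from O: up 2 to I, up-right 1 to F, up-left 1 to A, down 1 to D, down-right 1 to J, right 1 to K, up 2 to C, left 1 to B — 10 moves in all.
Check: order respected (F at step 3, A at step 4, K at step 7); 10 moves as required.

O, L, I, F, A, D, J, K, H, C, B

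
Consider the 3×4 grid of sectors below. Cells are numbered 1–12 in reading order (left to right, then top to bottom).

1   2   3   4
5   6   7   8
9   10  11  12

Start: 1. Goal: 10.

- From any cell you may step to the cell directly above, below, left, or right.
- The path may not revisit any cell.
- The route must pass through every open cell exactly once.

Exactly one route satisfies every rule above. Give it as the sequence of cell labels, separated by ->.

1 -> 2 -> 3 -> 4 -> 8 -> 12 -> 11 -> 7 -> 6 -> 5 -> 9 -> 10

Need to visit all 12 open cells exactly once, starting at 1 and ending at 10.
Cell 12 has only two open neighbours (8 and 11), so the path must pass straight through it: one of those is the cell it's entered from and the other is where it exits.
Route from 1: 3× right (reaching 4), 2× down (reaching 12), left to 11, up to 7, 2× left (reaching 5), down to 9, right to 10 — 11 moves in all.
Check: all 12 open cells covered.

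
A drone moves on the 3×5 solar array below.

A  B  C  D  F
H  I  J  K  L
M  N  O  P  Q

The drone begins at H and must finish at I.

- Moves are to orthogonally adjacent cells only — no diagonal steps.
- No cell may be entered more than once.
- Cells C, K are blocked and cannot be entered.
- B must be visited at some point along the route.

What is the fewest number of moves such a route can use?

3

Any route passes through B somewhere between H and I. Summing Manhattan distances along the two legs (H → B → I) gives a lower bound of 2 + 1 = 3 moves.
A route of 3 moves achieves this: H → A → B → I.
Since 3 matches the lower bound, it is optimal.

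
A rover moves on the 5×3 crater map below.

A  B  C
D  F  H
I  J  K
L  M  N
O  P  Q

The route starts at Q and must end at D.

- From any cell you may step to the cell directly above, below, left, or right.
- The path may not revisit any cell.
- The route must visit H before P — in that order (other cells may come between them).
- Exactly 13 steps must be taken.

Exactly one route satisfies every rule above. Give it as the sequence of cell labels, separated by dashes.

Q - N - K - H - C - B - F - J - M - P - O - L - I - D

The waypoints must appear in the order H, P, with no cell reused.
Route from Q: 4× up (reaching C), left to B, 4× down (reaching P), left to O, 3× up (reaching D) — 13 moves in all.
Check: order respected (H at step 3, P at step 9); 13 moves as required.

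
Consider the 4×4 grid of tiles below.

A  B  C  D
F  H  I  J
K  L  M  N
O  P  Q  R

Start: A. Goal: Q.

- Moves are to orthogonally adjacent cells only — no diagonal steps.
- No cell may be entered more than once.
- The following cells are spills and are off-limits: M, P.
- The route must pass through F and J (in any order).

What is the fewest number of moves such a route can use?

Any route passes through F and J in some order between A and Q. Summing Manhattan distances along each leg and taking the cheapest ordering (A → F → J → Q) gives a lower bound of 1 + 3 + 3 = 7 moves.
A route of 7 moves achieves this: A → F → H → I → J → N → R → Q.
Since 7 matches the lower bound, it is optimal.

7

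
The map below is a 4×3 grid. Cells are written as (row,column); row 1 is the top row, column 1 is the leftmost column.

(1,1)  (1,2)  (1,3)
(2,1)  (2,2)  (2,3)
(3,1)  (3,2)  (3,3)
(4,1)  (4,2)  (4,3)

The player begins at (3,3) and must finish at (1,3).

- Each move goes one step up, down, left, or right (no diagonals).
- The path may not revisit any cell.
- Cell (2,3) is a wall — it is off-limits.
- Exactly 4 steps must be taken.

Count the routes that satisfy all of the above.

1

Need simple routes of exactly 4 moves from (3,3) to (1,3) (Manhattan distance 2, so 1 moves are spent on a detour and 1 undoing it).
Enumerating: (3,3) (3,2) (2,2) (1,2) (1,3).
That gives 1 route.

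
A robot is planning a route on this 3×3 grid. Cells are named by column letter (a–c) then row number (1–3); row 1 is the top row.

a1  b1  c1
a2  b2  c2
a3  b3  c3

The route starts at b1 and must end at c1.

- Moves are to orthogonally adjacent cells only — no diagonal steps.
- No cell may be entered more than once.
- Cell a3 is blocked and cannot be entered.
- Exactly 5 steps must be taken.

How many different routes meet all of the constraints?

2

Need simple routes of exactly 5 moves from b1 to c1 (Manhattan distance 1, so 2 moves are spent on a detour and 2 undoing it).
Enumerating: b1 b2 b3 c3 c2 c1 | b1 a1 a2 b2 c2 c1.
That gives 2 routes.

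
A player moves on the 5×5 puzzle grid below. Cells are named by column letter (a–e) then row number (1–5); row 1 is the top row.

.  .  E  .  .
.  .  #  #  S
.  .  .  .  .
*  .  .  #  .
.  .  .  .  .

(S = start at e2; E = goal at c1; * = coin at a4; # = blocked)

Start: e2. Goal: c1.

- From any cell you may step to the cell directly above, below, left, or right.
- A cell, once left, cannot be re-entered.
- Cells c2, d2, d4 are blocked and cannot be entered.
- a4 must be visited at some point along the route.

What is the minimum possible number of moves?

Any route passes through a4 somewhere between e2 and c1. Summing Manhattan distances along the two legs (e2 → a4 → c1) gives a lower bound of 6 + 5 = 11 moves.
A route of 11 moves achieves this: e2 → e3 → d3 → c3 → c4 → b4 → a4 → a3 → a2 → a1 → b1 → c1.
Since 11 matches the lower bound, it is optimal.

11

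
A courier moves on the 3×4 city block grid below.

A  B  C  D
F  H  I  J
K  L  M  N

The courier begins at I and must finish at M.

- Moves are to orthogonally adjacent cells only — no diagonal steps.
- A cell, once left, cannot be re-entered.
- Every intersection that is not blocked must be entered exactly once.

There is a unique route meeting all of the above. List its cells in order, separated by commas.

I, H, L, K, F, A, B, C, D, J, N, M

Need to visit all 12 open cells exactly once, starting at I and ending at M.
Cell A has only two open neighbours (F and B), so the path must pass straight through it: one of those is the cell it's entered from and the other is where it exits.
Route from I: left 1 to H, down 1 to L, left 1 to K, up 2 to A, right 3 to D, down 2 to N, left 1 to M — 11 moves in all.
Check: all 12 open cells covered.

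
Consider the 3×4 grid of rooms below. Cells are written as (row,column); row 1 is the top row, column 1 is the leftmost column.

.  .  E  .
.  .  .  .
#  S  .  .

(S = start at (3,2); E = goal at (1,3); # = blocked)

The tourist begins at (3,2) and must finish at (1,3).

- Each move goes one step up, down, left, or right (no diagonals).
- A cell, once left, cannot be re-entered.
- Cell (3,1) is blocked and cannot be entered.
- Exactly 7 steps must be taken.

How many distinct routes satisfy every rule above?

3

Need simple routes of exactly 7 moves from (3,2) to (1,3) (Manhattan distance 3, so 2 moves are spent on a detour and 2 undoing it).
Enumerating: (3,2) (2,2) (2,3) (3,3) (3,4) (2,4) (1,4) (1,3) | (3,2) (3,3) (2,3) (2,2) (2,1) (1,1) (1,2) (1,3) | (3,2) (3,3) (3,4) (2,4) (2,3) (2,2) (1,2) (1,3).
That gives 3 routes.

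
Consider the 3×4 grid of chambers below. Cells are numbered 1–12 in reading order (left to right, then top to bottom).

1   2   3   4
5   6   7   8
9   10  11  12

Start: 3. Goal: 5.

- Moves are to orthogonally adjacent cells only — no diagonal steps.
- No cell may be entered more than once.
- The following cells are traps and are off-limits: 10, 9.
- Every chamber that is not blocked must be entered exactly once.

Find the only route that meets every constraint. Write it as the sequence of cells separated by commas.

Need to visit all 10 open cells exactly once, starting at 3 and ending at 5.
Cell 11 has only two open neighbours (7 and 12), so the path must pass straight through it: one of those is the cell it's entered from and the other is where it exits.
Route from 3: right 1 to 4, down 2 to 12, left 1 to 11, up 1 to 7, left 1 to 6, up 1 to 2, left 1 to 1, down 1 to 5 — 9 moves in all.
Check: all 10 open cells covered.

3, 4, 8, 12, 11, 7, 6, 2, 1, 5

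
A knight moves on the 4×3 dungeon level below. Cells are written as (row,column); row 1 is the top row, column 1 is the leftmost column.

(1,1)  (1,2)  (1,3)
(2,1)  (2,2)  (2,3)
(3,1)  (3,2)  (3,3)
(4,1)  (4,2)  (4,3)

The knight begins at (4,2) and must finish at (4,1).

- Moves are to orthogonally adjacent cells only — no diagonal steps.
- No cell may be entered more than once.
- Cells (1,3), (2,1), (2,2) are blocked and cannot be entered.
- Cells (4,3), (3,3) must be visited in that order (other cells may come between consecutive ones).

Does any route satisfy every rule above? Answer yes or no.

yes

One route that works: (4,2) → (4,3) → (3,3) → (3,2) → (3,1) → (4,1).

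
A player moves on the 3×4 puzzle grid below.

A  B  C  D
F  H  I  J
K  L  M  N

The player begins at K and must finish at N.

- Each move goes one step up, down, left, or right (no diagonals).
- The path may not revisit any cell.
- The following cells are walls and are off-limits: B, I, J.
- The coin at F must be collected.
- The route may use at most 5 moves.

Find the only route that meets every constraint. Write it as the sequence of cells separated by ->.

The 5-move cap with required stops at F leaves no slack for detours.
Route from K: up 1 to F, right 1 to H, down 1 to L, right 2 to N — 5 moves in all.
Check: all required cells visited; 5 ≤ 5 moves.

K -> F -> H -> L -> M -> N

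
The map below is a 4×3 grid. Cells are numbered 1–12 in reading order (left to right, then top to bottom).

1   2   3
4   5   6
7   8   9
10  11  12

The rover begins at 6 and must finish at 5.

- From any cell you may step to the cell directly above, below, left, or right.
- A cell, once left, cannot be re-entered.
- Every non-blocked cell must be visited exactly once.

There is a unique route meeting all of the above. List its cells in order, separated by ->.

6 -> 3 -> 2 -> 1 -> 4 -> 7 -> 10 -> 11 -> 12 -> 9 -> 8 -> 5

Need to visit all 12 open cells exactly once, starting at 6 and ending at 5.
Route from 6: up to 3, 2× left (reaching 1), 3× down (reaching 10), 2× right (reaching 12), up to 9, left to 8, up to 5 — 11 moves in all.
Check: all 12 open cells covered.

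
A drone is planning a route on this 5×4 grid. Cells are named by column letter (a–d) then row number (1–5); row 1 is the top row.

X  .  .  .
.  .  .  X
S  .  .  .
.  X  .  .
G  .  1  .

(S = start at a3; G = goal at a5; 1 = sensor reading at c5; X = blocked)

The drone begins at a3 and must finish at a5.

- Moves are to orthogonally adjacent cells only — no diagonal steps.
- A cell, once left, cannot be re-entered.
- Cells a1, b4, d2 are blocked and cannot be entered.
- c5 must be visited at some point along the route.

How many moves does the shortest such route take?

Any route passes through c5 somewhere between a3 and a5. Summing Manhattan distances along the two legs (a3 → c5 → a5) gives a lower bound of 4 + 2 = 6 moves.
A route of 6 moves achieves this: a3 → b3 → c3 → c4 → c5 → b5 → a5.
Since 6 matches the lower bound, it is optimal.

6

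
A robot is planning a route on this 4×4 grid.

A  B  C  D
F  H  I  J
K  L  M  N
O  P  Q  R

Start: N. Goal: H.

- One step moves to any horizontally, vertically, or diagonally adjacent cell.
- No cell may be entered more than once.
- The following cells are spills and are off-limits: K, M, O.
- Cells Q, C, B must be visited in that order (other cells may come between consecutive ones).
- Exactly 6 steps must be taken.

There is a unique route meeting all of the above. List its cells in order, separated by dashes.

The waypoints must appear in the order Q, C, B, with no cell reused.
Route from N: down-left to Q, up-left to L, up-right to I, up to C, left to B, down to H — 6 moves in all.
Check: order respected (Q at step 1, C at step 4, B at step 5); 6 moves as required.

N - Q - L - I - C - B - H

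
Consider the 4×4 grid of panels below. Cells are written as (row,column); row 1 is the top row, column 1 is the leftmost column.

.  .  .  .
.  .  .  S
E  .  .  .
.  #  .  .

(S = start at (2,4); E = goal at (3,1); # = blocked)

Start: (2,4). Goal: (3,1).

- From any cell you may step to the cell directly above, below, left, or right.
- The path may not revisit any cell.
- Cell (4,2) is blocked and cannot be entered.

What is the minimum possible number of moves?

The Manhattan distance from (2,4) to (3,1) is |2−3| + |4−1| = 4, so at least 4 moves are needed.
A route of 4 moves achieves this: (2,4) → (3,4) → (3,3) → (3,2) → (3,1).
Since 4 matches the lower bound, it is optimal.

4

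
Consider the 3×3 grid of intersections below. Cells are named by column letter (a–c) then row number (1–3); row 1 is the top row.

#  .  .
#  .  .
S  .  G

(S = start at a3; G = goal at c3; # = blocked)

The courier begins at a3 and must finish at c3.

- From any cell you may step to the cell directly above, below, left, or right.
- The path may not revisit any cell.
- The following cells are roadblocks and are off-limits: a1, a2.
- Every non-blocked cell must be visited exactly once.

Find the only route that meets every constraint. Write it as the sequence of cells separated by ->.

Need to visit all 7 open cells exactly once, starting at a3 and ending at c3.
Cell c1 has only two open neighbours (c2 and b1), so the path must pass straight through it: one of those is the cell it's entered from and the other is where it exits.
Route from a3: right 1 to b3, up 2 to b1, right 1 to c1, down 2 to c3 — 6 moves in all.
Check: all 7 open cells covered.

a3 -> b3 -> b2 -> b1 -> c1 -> c2 -> c3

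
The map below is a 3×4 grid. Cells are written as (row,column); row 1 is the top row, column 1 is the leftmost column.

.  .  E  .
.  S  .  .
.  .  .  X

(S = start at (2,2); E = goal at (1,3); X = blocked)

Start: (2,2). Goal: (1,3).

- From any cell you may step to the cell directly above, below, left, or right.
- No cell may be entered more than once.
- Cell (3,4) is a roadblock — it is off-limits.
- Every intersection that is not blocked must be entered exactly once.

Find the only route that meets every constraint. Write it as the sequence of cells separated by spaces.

Need to visit all 11 open cells exactly once, starting at (2,2) and ending at (1,3).
Cell (2,4) has only two open neighbours ((1,4) and (2,3)), so the path must pass straight through it: one of those is the cell it's entered from and the other is where it exits.
Route from (2,2): up 1 to (1,2), left 1 to (1,1), down 2 to (3,1), right 2 to (3,3), up 1 to (2,3), right 1 to (2,4), up 1 to (1,4), left 1 to (1,3) — 10 moves in all.
Check: all 11 open cells covered.

(2,2) (1,2) (1,1) (2,1) (3,1) (3,2) (3,3) (2,3) (2,4) (1,4) (1,3)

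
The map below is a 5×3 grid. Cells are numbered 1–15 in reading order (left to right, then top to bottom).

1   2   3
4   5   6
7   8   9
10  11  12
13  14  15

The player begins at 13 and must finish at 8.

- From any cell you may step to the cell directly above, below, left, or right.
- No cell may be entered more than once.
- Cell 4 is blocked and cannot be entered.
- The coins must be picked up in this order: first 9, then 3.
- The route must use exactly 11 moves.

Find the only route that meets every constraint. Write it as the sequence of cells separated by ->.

The waypoints must appear in the order 9, 3, with no cell reused.
Route from 13: up 1 to 10, right 1 to 11, down 1 to 14, right 1 to 15, up 4 to 3, left 1 to 2, down 2 to 8 — 11 moves in all.
Check: order respected (9 at step 6, 3 at step 8); 11 moves as required.

13 -> 10 -> 11 -> 14 -> 15 -> 12 -> 9 -> 6 -> 3 -> 2 -> 5 -> 8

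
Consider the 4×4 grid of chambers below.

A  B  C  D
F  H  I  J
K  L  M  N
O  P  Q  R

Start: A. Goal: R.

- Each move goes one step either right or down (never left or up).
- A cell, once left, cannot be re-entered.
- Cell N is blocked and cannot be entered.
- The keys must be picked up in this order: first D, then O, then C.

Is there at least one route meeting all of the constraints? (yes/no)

O lies to the left of D, so going from D to O would need a leftward move — but moves only go right/down, so D cannot be visited before O.

no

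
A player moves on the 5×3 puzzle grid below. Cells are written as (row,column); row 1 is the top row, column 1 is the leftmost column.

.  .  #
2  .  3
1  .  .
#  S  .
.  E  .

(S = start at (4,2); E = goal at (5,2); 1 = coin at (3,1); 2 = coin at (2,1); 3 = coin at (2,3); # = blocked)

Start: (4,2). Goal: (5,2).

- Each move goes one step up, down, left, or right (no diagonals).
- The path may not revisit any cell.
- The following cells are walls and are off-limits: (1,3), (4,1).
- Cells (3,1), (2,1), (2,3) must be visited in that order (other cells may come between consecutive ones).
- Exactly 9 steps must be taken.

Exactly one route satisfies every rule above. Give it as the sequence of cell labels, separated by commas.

The waypoints must appear in the order (3,1), (2,1), (2,3), with no cell reused.
Route from (4,2): up to (3,2), left to (3,1), up to (2,1), 2× right (reaching (2,3)), 3× down (reaching (5,3)), left to (5,2) — 9 moves in all.
Check: order respected (1 at step 2, 2 at step 3, 3 at step 5); 9 moves as required.

(4,2), (3,2), (3,1), (2,1), (2,2), (2,3), (3,3), (4,3), (5,3), (5,2)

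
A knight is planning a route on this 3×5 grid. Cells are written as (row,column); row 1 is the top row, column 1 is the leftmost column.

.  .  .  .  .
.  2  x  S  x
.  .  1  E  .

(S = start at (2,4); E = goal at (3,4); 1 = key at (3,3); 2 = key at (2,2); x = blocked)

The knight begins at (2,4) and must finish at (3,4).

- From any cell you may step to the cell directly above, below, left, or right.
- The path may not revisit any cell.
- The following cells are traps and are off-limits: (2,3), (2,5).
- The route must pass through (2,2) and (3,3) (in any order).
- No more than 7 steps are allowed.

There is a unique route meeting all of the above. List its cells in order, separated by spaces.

(2,4) (1,4) (1,3) (1,2) (2,2) (3,2) (3,3) (3,4)

The 7-move cap with required stops at (2,2), (3,3) leaves no slack for detours.
Route from (2,4): up 1 to (1,4), left 2 to (1,2), down 2 to (3,2), right 2 to (3,4) — 7 moves in all.
Check: all required cells visited; 7 ≤ 7 moves.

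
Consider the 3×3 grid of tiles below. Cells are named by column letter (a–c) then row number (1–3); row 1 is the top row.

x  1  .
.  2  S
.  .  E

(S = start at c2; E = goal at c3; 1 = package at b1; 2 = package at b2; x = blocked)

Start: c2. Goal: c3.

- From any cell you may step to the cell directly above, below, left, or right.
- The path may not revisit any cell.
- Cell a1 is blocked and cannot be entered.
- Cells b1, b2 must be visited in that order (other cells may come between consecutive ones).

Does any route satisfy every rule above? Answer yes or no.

One route that works: c2 → c1 → b1 → b2 → b3 → c3.

yes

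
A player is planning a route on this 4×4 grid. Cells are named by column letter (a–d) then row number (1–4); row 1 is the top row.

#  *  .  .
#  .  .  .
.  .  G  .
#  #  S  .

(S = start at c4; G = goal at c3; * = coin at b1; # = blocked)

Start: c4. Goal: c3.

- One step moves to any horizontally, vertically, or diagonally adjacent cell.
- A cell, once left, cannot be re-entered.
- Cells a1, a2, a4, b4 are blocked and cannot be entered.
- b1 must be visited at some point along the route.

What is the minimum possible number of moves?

Any route passes through b1 somewhere between c4 and c3. Summing Chebyshev distances along the two legs (c4 → b1 → c3) gives a lower bound of 3 + 2 = 5 moves.
A route of 5 moves achieves this: c4 → b3 → b2 → b1 → c2 → c3.
Since 5 matches the lower bound, it is optimal.

5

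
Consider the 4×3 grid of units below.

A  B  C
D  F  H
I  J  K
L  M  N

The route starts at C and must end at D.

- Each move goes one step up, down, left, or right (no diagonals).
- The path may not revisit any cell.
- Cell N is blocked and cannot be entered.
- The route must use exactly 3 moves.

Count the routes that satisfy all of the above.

3

Need simple routes of exactly 3 moves from C to D (Manhattan distance 3, so 0 moves are spent on a detour and 0 undoing it).
Enumerating: C H F D | C B F D | C B A D.
That gives 3 routes.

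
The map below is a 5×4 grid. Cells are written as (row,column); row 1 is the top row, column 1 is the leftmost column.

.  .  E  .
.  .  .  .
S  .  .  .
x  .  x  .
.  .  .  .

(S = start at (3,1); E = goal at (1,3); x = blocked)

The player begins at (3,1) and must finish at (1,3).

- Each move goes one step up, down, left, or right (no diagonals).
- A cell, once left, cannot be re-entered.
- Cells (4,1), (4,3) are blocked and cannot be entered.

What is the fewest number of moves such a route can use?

The Manhattan distance from (3,1) to (1,3) is |3−1| + |1−3| = 4, so at least 4 moves are needed.
A route of 4 moves achieves this: (3,1) → (2,1) → (1,1) → (1,2) → (1,3).
Since 4 matches the lower bound, it is optimal.

4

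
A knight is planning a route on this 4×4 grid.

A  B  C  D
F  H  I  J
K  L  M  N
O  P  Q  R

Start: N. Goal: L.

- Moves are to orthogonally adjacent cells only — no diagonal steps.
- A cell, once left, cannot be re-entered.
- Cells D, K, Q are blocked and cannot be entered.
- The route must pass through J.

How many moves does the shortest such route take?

Any route passes through J somewhere between N and L. Summing Manhattan distances along the two legs (N → J → L) gives a lower bound of 1 + 3 = 4 moves.
A route of 4 moves achieves this: N → J → I → M → L.
Since 4 matches the lower bound, it is optimal.

4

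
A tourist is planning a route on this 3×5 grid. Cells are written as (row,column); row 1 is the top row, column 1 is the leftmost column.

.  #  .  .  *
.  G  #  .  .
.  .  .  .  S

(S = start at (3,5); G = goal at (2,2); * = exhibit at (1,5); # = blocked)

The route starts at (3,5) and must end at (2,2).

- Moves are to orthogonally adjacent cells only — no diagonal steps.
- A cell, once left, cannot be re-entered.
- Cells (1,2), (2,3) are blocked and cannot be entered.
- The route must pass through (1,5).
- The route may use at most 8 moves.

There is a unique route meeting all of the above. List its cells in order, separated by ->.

Any route must reach (1,5) and still end at (2,2) within 8 moves, so the order of the required stops is forced.
Route from (3,5): up 2 to (1,5), left 1 to (1,4), down 2 to (3,4), left 2 to (3,2), up 1 to (2,2) — 8 moves in all.
Check: all required cells visited; 8 ≤ 8 moves.

(3,5) -> (2,5) -> (1,5) -> (1,4) -> (2,4) -> (3,4) -> (3,3) -> (3,2) -> (2,2)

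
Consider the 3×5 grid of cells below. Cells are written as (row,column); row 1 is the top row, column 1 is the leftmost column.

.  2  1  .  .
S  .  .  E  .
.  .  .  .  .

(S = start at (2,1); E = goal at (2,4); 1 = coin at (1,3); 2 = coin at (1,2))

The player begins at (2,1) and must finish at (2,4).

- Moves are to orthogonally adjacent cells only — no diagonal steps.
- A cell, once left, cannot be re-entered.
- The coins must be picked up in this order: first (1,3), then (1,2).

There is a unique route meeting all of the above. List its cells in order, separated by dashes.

(2,1) - (3,1) - (3,2) - (3,3) - (3,4) - (3,5) - (2,5) - (1,5) - (1,4) - (1,3) - (1,2) - (2,2) - (2,3) - (2,4)

The waypoints must appear in the order (1,3), (1,2), with no cell reused.
Route from (2,1): down 1 to (3,1), right 4 to (3,5), up 2 to (1,5), left 3 to (1,2), down 1 to (2,2), right 2 to (2,4) — 13 moves in all.
Check: order respected (1 at step 9, 2 at step 10).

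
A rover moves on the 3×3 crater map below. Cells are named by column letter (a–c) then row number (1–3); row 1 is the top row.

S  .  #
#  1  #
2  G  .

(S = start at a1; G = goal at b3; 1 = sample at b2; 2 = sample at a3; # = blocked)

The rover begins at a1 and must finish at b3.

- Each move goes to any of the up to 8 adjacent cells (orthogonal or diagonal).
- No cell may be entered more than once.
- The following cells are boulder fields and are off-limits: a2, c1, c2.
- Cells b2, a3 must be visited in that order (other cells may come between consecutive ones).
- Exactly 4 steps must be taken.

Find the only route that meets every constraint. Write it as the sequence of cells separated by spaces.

The waypoints must appear in the order b2, a3, with no cell reused.
Route from a1: right 1 to b1, down 1 to b2, down-left 1 to a3, right 1 to b3 — 4 moves in all.
Check: order respected (1 at step 2, 2 at step 3); 4 moves as required.

a1 b1 b2 a3 b3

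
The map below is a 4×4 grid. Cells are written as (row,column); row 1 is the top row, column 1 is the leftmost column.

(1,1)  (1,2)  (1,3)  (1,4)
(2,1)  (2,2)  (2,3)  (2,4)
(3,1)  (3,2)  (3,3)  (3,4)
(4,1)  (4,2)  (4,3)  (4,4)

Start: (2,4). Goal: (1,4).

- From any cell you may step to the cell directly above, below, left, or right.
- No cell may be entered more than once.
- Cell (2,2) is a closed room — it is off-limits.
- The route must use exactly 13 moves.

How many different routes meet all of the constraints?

3

Need simple routes of exactly 13 moves from (2,4) to (1,4) (Manhattan distance 1, so 6 moves are spent on a detour and 6 undoing it).
Enumerating: (2,4) (3,4) (4,4) (4,3) (3,3) (3,2) (4,2) (4,1) (3,1) (2,1) (1,1) (1,2) (1,3) (1,4) | (2,4) (2,3) (3,3) (3,4) (4,4) (4,3) (4,2) (3,2) (3,1) (2,1) (1,1) (1,2) (1,3) (1,4) | (2,4) (2,3) (3,3) (3,4) (4,4) (4,3) (4,2) (4,1) (3,1) (2,1) (1,1) (1,2) (1,3) (1,4).
That gives 3 routes.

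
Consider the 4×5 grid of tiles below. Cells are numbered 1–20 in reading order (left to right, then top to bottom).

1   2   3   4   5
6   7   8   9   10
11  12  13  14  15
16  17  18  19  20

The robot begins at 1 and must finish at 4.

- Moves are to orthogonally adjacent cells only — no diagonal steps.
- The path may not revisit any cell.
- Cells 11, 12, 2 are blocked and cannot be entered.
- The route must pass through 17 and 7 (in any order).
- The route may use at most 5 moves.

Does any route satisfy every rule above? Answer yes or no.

no

Even ignoring the no-revisit rule, getting from 1 to 4, taking the cheapest ordering 1 → 7 → 17 → 4 needs at least 2 + 4 + 5 = 11 moves (fewest moves per leg, detouring around blocked cells), which exceeds the 5-move limit.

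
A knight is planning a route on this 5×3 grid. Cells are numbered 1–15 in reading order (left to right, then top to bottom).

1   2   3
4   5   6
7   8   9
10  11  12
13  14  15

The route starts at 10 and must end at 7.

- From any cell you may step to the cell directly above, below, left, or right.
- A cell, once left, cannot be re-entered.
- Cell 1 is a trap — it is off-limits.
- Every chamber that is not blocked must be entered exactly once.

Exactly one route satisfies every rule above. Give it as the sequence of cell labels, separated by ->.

Need to visit all 14 open cells exactly once, starting at 10 and ending at 7.
Route from 10: down 1 to 13, right 2 to 15, up 1 to 12, left 1 to 11, up 1 to 8, right 1 to 9, up 2 to 3, left 1 to 2, down 1 to 5, left 1 to 4, down 1 to 7 — 13 moves in all.
Check: all 14 open cells covered.

10 -> 13 -> 14 -> 15 -> 12 -> 11 -> 8 -> 9 -> 6 -> 3 -> 2 -> 5 -> 4 -> 7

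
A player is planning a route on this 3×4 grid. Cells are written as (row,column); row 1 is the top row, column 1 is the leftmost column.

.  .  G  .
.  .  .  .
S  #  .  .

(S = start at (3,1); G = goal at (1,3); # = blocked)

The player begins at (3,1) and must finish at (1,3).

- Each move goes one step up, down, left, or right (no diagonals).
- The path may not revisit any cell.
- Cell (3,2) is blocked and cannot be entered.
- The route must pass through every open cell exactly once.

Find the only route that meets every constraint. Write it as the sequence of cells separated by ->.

(3,1) -> (2,1) -> (1,1) -> (1,2) -> (2,2) -> (2,3) -> (3,3) -> (3,4) -> (2,4) -> (1,4) -> (1,3)

Need to visit all 11 open cells exactly once, starting at (3,1) and ending at (1,3).
Route from (3,1): 2× up (reaching (1,1)), right to (1,2), down to (2,2), right to (2,3), down to (3,3), right to (3,4), 2× up (reaching (1,4)), left to (1,3) — 10 moves in all.
Check: all 11 open cells covered.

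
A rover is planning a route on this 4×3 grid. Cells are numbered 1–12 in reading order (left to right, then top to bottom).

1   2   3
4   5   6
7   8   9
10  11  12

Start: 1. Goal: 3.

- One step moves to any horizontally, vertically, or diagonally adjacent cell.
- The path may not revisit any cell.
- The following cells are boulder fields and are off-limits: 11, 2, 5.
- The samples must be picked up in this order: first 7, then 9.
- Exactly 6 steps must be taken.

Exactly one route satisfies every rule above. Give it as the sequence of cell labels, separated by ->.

The waypoints must appear in the order 7, 9, with no cell reused.
Route from 1: 2× down (reaching 7), 2× right (reaching 9), 2× up (reaching 3) — 6 moves in all.
Check: order respected (7 at step 2, 9 at step 4); 6 moves as required.

1 -> 4 -> 7 -> 8 -> 9 -> 6 -> 3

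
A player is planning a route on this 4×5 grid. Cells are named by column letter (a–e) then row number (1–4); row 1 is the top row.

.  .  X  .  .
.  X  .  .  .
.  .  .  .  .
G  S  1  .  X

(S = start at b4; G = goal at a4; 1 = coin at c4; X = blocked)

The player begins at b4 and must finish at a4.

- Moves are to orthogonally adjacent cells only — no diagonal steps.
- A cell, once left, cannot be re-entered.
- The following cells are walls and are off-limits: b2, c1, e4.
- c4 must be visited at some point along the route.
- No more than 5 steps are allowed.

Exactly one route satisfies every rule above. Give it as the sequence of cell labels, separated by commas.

b4, c4, c3, b3, a3, a4

Any route must reach c4 and still end at a4 within 5 moves, so the order of the required stops is forced.
Route from b4: right to c4, up to c3, 2× left (reaching a3), down to a4 — 5 moves in all.
Check: all required cells visited; 5 ≤ 5 moves.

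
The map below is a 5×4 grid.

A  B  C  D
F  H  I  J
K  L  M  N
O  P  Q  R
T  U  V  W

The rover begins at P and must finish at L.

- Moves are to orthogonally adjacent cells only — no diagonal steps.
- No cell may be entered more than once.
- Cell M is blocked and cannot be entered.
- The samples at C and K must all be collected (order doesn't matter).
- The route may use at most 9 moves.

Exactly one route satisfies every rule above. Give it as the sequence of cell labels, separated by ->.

P -> O -> K -> F -> A -> B -> C -> I -> H -> L

The budget equals the shortest possible length, so every move has to be on a shortest route through the required cells.
Route from P: left to O, 3× up (reaching A), 2× right (reaching C), down to I, left to H, down to L — 9 moves in all.
Check: all required cells visited; 9 ≤ 9 moves.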